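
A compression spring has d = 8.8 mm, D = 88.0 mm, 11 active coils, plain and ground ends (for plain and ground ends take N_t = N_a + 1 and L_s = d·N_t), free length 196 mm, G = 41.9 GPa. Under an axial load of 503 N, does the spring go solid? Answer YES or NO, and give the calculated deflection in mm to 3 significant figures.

k = Gd⁴/(8D³N_a) = (41.9×10³)(8.8⁴)/(8·88.0³·11) = 4.19 N/mm
N_t = 12; L_s = 8.8·12 = 105.6 mm; δ_solid = L₀ − L_s = 196 − 105.6 = 90.4 mm
δ = F/k = 503/4.19 = 120.05 mm
δ ≥ δ_solid → spring goes solid

YES, δ = 120 mm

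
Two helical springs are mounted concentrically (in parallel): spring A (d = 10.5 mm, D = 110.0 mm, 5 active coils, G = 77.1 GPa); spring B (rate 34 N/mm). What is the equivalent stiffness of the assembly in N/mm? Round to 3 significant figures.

k_A = Gd⁴/(8D³N_a) = (77.1×10³)(10.5⁴)/(8·110.0³·5) = 17.602 N/mm
Parallel: k_eq = 17.602 + 34 = 51.602 N/mm

51.6 N/mm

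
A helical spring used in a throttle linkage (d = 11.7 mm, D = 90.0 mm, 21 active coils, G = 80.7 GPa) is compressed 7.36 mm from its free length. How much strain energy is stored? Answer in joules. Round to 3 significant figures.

k = Gd⁴/(8D³N_a) = (80.7×10³)(11.7⁴)/(8·90.0³·21) = 12.348 N/mm
U = ½kδ² = 0.5 × 12.348 × 7.36² = 334.43 N·mm = 0.33443 J

0.334 J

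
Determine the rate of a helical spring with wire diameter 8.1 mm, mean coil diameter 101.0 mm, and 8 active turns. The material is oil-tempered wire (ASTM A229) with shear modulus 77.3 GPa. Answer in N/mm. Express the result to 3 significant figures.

5.05 N/mm

k = Gd⁴/(8D³N_a) = (77.3×10³ × 8.1⁴) / (8 × 101.0³ × 8)
  = 3.32751e+08 / 6.59393e+07 = 5.0463 N/mm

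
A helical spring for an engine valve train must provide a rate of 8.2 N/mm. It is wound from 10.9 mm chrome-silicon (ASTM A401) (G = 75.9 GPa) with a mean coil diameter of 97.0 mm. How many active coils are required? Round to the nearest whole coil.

N_a = Gd⁴/(8D³k) = (75.9×10³ × 10.9⁴)/(8 × 97.0³ × 8.2)
    = 1.07139e+09 / 5.98713e+07 = 17.89 → 18 coils

18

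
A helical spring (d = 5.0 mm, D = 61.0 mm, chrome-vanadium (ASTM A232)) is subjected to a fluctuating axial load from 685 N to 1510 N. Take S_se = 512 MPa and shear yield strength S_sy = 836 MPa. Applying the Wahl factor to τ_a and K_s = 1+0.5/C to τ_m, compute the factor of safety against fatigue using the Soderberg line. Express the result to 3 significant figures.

C = D/d = 61.0/5.0 = 12.2000; K_W = (4C−1)/(4C−4)+0.615/C = 1.1174; K_s = 1+0.5/C = 1.0410
F_a = (F_max−F_min)/2 = 412.5 N; F_m = (F_max+F_min)/2 = 1097.5 N
τ_a = K_W·8F_aD/(πd³) = 1.1174 × 512.61 = 572.77 MPa
τ_m = K_s·8F_mD/(πd³) = 1.0410 × 1363.8 = 1419.7 MPa
Soderberg: 1/n_f = τ_a/S_se + τ_m/S_sy = 572.77/512 + 1419.7/836 = 1.11870 + 1.69825 = 2.8169
n_f = 1/2.8169 = 0.355

0.355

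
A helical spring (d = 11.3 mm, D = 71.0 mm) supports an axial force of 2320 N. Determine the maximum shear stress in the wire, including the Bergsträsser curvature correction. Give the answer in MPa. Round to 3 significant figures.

356 MPa

Spring index C = D/d = 71.0/11.3 = 6.2832
K_B = (4C+2)/(4C−3) = 27.133/22.133 = 1.2259
τ₀ = 8FD/(πd³) = 8·2320·71.0/(π·11.3³) = 1.31776e+06/4533 = 290.7 MPa
τ_max = K·τ₀ = 1.2259 × 290.7 = 356.38 MPa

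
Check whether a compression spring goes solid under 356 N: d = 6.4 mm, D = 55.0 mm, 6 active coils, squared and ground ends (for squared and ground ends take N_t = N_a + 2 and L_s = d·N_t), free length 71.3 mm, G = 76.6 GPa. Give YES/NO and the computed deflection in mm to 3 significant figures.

YES, δ = 22.1 mm

k = Gd⁴/(8D³N_a) = (76.6×10³)(6.4⁴)/(8·55.0³·6) = 16.092 N/mm
N_t = 8; L_s = 6.4·8 = 51.2 mm; δ_solid = L₀ − L_s = 71.3 − 51.2 = 20.1 mm
δ = F/k = 356/16.092 = 22.122 mm
δ ≥ δ_solid → spring goes solid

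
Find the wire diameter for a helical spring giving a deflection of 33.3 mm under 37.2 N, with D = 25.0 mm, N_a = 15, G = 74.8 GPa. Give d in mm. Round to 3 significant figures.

2.30 mm

Required rate k = F/δ = 37.2/33.3 = 1.1171 N/mm
d = (8D³N_a·k / G)^(1/4) = (8·25.0³·15·1.1171 / (74.8×10³))^0.25
  = (28.003)^0.25 = 2.3004 mm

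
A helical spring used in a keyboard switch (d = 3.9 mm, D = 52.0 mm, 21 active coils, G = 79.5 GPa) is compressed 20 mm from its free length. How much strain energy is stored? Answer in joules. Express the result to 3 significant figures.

0.156 J

k = Gd⁴/(8D³N_a) = (79.5×10³)(3.9⁴)/(8·52.0³·21) = 0.77859 N/mm
U = ½kδ² = 0.5 × 0.77859 × 20² = 155.72 N·mm = 0.15572 J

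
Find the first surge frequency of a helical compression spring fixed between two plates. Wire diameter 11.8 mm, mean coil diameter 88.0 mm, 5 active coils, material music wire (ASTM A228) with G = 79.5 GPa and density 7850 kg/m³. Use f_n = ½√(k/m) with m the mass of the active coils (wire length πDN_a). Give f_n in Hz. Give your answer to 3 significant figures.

109 Hz

k = Gd⁴/(8D³N_a) = (79.5×10³)(11.8⁴)/(8·88.0³·5) = 56.544 N/mm = 56544 N/m
Wire length L = πDN_a = π·88.0·5 = 1382.3 mm
m = ρ·(πd²/4)·L = 7850 × 109.36×10⁻⁶ m² × 1.3823 m = 1.1867 kg
f_n = ½√(k/m) = 0.5·√(56544/1.1867) = 0.5·√(47650) = 109.14 Hz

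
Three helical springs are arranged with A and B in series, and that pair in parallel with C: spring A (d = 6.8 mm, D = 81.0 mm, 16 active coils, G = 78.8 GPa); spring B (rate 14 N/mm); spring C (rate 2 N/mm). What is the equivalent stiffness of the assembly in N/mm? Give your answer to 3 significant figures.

k_A = Gd⁴/(8D³N_a) = (78.8×10³)(6.8⁴)/(8·81.0³·16) = 2.4768 N/mm
Springs A,B series: k_AB = 1/(1/2.4768+1/14) = 2.1045 N/mm; parallel with C: k_eq = 2.1045+2 = 4.1045 N/mm

4.10 N/mm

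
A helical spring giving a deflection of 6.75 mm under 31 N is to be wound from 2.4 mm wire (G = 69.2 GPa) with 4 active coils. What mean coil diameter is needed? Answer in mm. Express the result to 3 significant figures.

Required rate k = F/δ = 31/6.75 = 4.5926 N/mm
D = (Gd⁴/(8N_a·k))^(1/3) = (69.2×10³·2.4⁴/(8·4·4.5926))^(1/3)
  = (15622.2)^(1/3) = 24.9985 mm

25.0 mm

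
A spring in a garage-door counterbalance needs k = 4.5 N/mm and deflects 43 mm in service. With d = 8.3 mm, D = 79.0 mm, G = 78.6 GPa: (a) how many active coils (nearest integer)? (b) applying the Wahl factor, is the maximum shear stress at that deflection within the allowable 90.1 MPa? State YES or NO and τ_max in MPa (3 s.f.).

N_a = Gd⁴/(8D³k) = (78.6×10³)(8.3⁴)/(8·79.0³·4.5) = 21.02 → N_a = 21
Actual rate k = Gd⁴/(8D³·21) = 4.5034 N/mm
Working load F = kδ = 4.5034·43 = 193.65 N
C = 79.0/8.3 = 9.5181; K_W = (4C−1)/(4C−4)+0.615/C = 1.1527
τ_max = K_W·8FD/(πd³) = 1.1527·68.131 = 78.532 MPa
τ_max ≤ 90.1 MPa → acceptable

(a) 21 coils; (b) YES, τ_max = 78.5 MPa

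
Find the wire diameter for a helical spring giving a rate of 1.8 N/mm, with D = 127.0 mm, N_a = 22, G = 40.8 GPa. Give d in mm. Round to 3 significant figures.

11.2 mm

d = (8D³N_a·k / G)^(1/4) = (8·127.0³·22·1.8 / (40.8×10³))^0.25
  = (15905)^0.25 = 11.2301 mm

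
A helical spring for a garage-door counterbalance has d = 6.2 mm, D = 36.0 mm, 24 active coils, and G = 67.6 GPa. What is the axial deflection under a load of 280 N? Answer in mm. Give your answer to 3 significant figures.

k = Gd⁴/(8D³N_a) = (67.6×10³)(6.2⁴)/(8·36.0³·24) = 11.151 N/mm
δ = F/k = 280 / 11.151 = 25.11 mm

25.1 mm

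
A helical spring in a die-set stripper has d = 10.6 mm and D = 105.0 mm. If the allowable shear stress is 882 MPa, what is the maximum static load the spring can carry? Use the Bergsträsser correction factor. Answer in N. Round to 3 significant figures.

C = D/d = 105.0/10.6 = 9.9057
K_B = (4C+2)/(4C−3) = 41.623/36.623 = 1.1365
τ_max = K·8FD/(πd³) → F_max = τ_allow·πd³/(8DK)
F_max = 882·π·10.6³/(8·105.0·1.1365) = 3.3002e+06/954.68 = 3456.8 N

3460 N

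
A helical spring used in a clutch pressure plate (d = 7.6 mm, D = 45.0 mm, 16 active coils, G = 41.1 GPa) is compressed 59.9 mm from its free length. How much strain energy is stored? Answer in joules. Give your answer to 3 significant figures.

21.1 J

k = Gd⁴/(8D³N_a) = (41.1×10³)(7.6⁴)/(8·45.0³·16) = 11.756 N/mm
U = ½kδ² = 0.5 × 11.756 × 59.9² = 21090 N·mm = 21.09 J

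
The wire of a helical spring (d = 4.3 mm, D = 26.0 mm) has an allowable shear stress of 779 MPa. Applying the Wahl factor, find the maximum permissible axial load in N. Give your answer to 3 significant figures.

748 N

C = D/d = 26.0/4.3 = 6.0465
K_W = (4C−1)/(4C−4) + 0.615/C = 23.186/20.186 + 0.1017 = 1.2503
τ_max = K·8FD/(πd³) → F_max = τ_allow·πd³/(8DK)
F_max = 779·π·4.3³/(8·26.0·1.2503) = 1.9458e+05/260.07 = 748.18 N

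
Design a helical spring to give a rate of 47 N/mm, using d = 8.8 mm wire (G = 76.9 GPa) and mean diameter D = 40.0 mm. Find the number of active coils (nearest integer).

N_a = Gd⁴/(8D³k) = (76.9×10³ × 8.8⁴)/(8 × 40.0³ × 47)
    = 4.61166e+08 / 2.4064e+07 = 19.16 → 19 coils

19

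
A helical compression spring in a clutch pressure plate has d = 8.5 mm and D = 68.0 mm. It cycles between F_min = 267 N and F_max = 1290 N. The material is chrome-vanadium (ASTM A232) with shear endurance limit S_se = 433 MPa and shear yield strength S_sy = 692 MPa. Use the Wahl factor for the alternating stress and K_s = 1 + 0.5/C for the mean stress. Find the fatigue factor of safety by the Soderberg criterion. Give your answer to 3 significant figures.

C = D/d = 68.0/8.5 = 8.0000; K_W = (4C−1)/(4C−4)+0.615/C = 1.1840; K_s = 1+0.5/C = 1.0625
F_a = (F_max−F_min)/2 = 511.5 N; F_m = (F_max+F_min)/2 = 778.5 N
τ_a = K_W·8F_aD/(πd³) = 1.1840 × 144.22 = 170.76 MPa
τ_m = K_s·8F_mD/(πd³) = 1.0625 × 219.51 = 233.23 MPa
Soderberg: 1/n_f = τ_a/S_se + τ_m/S_sy = 170.76/433 + 233.23/692 = 0.39437 + 0.33703 = 0.73141
n_f = 1/0.73141 = 1.367

1.37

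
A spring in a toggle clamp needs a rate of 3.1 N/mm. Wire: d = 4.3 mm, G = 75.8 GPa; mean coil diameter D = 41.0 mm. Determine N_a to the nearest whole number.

N_a = Gd⁴/(8D³k) = (75.8×10³ × 4.3⁴)/(8 × 41.0³ × 3.1)
    = 2.59145e+07 / 1.70924e+06 = 15.16 → 15 coils

15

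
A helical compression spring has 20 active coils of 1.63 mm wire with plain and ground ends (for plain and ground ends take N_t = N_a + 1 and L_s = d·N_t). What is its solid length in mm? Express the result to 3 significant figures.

plain and ground ends: N_t = N_a + 1 = 20 + 1 = 21
L_s = d·N_t = 1.63 × 21 = 34.23 mm

34.2 mm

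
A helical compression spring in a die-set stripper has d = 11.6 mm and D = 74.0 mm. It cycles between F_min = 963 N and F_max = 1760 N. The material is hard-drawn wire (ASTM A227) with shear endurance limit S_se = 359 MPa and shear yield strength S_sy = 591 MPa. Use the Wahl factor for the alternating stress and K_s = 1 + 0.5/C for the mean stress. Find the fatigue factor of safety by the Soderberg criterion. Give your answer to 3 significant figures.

2.15

C = D/d = 74.0/11.6 = 6.3793; K_W = (4C−1)/(4C−4)+0.615/C = 1.2358; K_s = 1+0.5/C = 1.0784
F_a = (F_max−F_min)/2 = 398.5 N; F_m = (F_max+F_min)/2 = 1361.5 N
τ_a = K_W·8F_aD/(πd³) = 1.2358 × 48.109 = 59.454 MPa
τ_m = K_s·8F_mD/(πd³) = 1.0784 × 164.37 = 177.25 MPa
Soderberg: 1/n_f = τ_a/S_se + τ_m/S_sy = 59.454/359 + 177.25/591 = 0.16561 + 0.29992 = 0.46553
n_f = 1/0.46553 = 2.148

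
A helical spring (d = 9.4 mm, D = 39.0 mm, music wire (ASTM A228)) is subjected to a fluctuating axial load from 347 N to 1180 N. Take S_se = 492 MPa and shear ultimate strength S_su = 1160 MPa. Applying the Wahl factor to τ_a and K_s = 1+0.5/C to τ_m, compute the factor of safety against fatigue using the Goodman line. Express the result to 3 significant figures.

C = D/d = 39.0/9.4 = 4.1489; K_W = (4C−1)/(4C−4)+0.615/C = 1.3864; K_s = 1+0.5/C = 1.1205
F_a = (F_max−F_min)/2 = 416.5 N; F_m = (F_max+F_min)/2 = 763.5 N
τ_a = K_W·8F_aD/(πd³) = 1.3864 × 49.801 = 69.044 MPa
τ_m = K_s·8F_mD/(πd³) = 1.1205 × 91.291 = 102.29 MPa
Goodman: 1/n_f = τ_a/S_se + τ_m/S_su = 69.044/492 + 102.29/1160 = 0.14033 + 0.08818 = 0.22852
n_f = 1/0.22852 = 4.376

4.38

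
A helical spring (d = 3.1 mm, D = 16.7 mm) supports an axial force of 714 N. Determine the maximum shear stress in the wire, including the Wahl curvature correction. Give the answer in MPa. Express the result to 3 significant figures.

1310 MPa

Spring index C = D/d = 16.7/3.1 = 5.3871
K_W = (4C−1)/(4C−4) + 0.615/C = 20.548/17.548 + 0.1142 = 1.2851
τ₀ = 8FD/(πd³) = 8·714·16.7/(π·3.1³) = 95390.4/93.591 = 1019.2 MPa
τ_max = K·τ₀ = 1.2851 × 1019.2 = 1309.8 MPa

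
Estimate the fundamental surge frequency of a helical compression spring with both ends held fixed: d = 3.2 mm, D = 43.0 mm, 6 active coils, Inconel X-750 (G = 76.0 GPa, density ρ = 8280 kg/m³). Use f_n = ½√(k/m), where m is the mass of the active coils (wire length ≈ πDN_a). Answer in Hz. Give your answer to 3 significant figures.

98.3 Hz

k = Gd⁴/(8D³N_a) = (76.0×10³)(3.2⁴)/(8·43.0³·6) = 2.0882 N/mm = 2088.2 N/m
Wire length L = πDN_a = π·43.0·6 = 810.53 mm
m = ρ·(πd²/4)·L = 8280 × 8.0425×10⁻⁶ m² × 0.81053 m = 0.053975 kg
f_n = ½√(k/m) = 0.5·√(2088.2/0.053975) = 0.5·√(38688) = 98.346 Hz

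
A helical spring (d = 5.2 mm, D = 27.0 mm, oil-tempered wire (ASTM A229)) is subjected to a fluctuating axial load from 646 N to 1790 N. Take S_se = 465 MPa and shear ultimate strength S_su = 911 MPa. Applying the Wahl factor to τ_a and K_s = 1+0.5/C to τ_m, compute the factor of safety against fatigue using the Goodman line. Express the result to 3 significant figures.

C = D/d = 27.0/5.2 = 5.1923; K_W = (4C−1)/(4C−4)+0.615/C = 1.2973; K_s = 1+0.5/C = 1.0963
F_a = (F_max−F_min)/2 = 572 N; F_m = (F_max+F_min)/2 = 1218 N
τ_a = K_W·8F_aD/(πd³) = 1.2973 × 279.7 = 362.86 MPa
τ_m = K_s·8F_mD/(πd³) = 1.0963 × 595.58 = 652.93 MPa
Goodman: 1/n_f = τ_a/S_se + τ_m/S_su = 362.86/465 + 652.93/911 = 0.78035 + 0.71672 = 1.4971
n_f = 1/1.4971 = 0.668

0.668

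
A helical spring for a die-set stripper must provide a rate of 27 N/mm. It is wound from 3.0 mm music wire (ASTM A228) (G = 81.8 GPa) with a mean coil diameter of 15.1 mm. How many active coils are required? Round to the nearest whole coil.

9

N_a = Gd⁴/(8D³k) = (81.8×10³ × 3.0⁴)/(8 × 15.1³ × 27)
    = 6.6258e+06 / 743677 = 8.91 → 9 coils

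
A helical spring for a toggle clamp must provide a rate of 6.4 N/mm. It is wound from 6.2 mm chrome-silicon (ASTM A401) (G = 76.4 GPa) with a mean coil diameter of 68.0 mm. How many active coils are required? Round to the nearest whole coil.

7

N_a = Gd⁴/(8D³k) = (76.4×10³ × 6.2⁴)/(8 × 68.0³ × 6.4)
    = 1.12891e+08 / 1.60989e+07 = 7.012 → 7 coils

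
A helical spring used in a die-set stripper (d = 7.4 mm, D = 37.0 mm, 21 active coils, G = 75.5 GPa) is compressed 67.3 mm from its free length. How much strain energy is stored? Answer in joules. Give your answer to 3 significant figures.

60.3 J

k = Gd⁴/(8D³N_a) = (75.5×10³)(7.4⁴)/(8·37.0³·21) = 26.605 N/mm
U = ½kδ² = 0.5 × 26.605 × 67.3² = 60250 N·mm = 60.25 J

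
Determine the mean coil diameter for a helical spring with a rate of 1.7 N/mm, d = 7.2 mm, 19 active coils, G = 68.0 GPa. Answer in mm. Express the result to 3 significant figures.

89.1 mm

D = (Gd⁴/(8N_a·k))^(1/3) = (68.0×10³·7.2⁴/(8·19·1.7))^(1/3)
  = (707207)^(1/3) = 89.0941 mm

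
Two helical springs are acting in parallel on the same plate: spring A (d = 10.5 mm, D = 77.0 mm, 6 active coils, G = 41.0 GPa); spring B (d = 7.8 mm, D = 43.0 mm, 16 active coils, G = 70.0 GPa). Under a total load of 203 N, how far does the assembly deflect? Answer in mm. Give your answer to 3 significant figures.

4.21 mm

k_A = Gd⁴/(8D³N_a) = (41.0×10³)(10.5⁴)/(8·77.0³·6) = 22.742 N/mm
k_B = Gd⁴/(8D³N_a) = (70.0×10³)(7.8⁴)/(8·43.0³·16) = 25.46 N/mm
Parallel: k_eq = 22.742 + 25.46 = 48.202 N/mm
δ = F/k_eq = 203/48.202 = 4.2114 mm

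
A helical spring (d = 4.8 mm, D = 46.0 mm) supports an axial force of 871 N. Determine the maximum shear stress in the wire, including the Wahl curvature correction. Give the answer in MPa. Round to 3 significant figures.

Spring index C = D/d = 46.0/4.8 = 9.5833
K_W = (4C−1)/(4C−4) + 0.615/C = 37.333/34.333 + 0.0642 = 1.1516
τ₀ = 8FD/(πd³) = 8·871·46.0/(π·4.8³) = 320528/347.44 = 922.56 MPa
τ_max = K·τ₀ = 1.1516 × 922.56 = 1062.4 MPa

1060 MPa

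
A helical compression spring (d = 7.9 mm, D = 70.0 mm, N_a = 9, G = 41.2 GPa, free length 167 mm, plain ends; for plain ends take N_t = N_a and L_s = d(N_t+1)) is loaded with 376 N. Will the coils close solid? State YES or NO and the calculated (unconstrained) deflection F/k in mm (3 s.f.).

k = Gd⁴/(8D³N_a) = (41.2×10³)(7.9⁴)/(8·70.0³·9) = 6.498 N/mm
N_t = 9; L_s = 7.9·10 = 79 mm; δ_solid = L₀ − L_s = 167 − 79 = 88 mm
δ = F/k = 376/6.498 = 57.864 mm
δ < δ_solid → spring does not go solid

NO, δ = 57.9 mm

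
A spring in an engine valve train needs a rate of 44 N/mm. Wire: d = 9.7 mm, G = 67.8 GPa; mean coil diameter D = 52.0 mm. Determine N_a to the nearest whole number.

N_a = Gd⁴/(8D³k) = (67.8×10³ × 9.7⁴)/(8 × 52.0³ × 44)
    = 6.00229e+08 / 4.9494e+07 = 12.13 → 12 coils

12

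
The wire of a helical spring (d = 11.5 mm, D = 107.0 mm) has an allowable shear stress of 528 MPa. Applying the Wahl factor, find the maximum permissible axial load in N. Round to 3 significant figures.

C = D/d = 107.0/11.5 = 9.3043
K_W = (4C−1)/(4C−4) + 0.615/C = 36.217/33.217 + 0.0661 = 1.1564
τ_max = K·8FD/(πd³) → F_max = τ_allow·πd³/(8DK)
F_max = 528·π·11.5³/(8·107.0·1.1564) = 2.5228e+06/989.89 = 2548.5 N

2550 N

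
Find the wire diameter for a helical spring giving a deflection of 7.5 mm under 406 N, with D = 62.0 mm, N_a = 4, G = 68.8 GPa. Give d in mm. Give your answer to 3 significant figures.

8.80 mm

Required rate k = F/δ = 406/7.5 = 54.133 N/mm
d = (8D³N_a·k / G)^(1/4) = (8·62.0³·4·54.133 / (68.8×10³))^0.25
  = (6000.7)^0.25 = 8.8014 mm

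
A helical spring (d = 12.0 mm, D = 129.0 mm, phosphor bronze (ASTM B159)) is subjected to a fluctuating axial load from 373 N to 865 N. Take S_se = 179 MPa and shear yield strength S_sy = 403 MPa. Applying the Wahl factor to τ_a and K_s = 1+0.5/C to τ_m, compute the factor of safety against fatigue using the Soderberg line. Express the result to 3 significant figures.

1.66

C = D/d = 129.0/12.0 = 10.7500; K_W = (4C−1)/(4C−4)+0.615/C = 1.1341; K_s = 1+0.5/C = 1.0465
F_a = (F_max−F_min)/2 = 246 N; F_m = (F_max+F_min)/2 = 619 N
τ_a = K_W·8F_aD/(πd³) = 1.1341 × 46.765 = 53.038 MPa
τ_m = K_s·8F_mD/(πd³) = 1.0465 × 117.67 = 123.15 MPa
Soderberg: 1/n_f = τ_a/S_se + τ_m/S_sy = 53.038/179 + 123.15/403 = 0.29630 + 0.30557 = 0.60187
n_f = 1/0.60187 = 1.661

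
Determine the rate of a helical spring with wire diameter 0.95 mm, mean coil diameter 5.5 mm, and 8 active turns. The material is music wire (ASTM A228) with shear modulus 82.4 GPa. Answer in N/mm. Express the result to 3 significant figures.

k = Gd⁴/(8D³N_a) = (82.4×10³ × 0.95⁴) / (8 × 5.5³ × 8)
  = 67115.3 / 10648 = 6.3031 N/mm

6.30 N/mm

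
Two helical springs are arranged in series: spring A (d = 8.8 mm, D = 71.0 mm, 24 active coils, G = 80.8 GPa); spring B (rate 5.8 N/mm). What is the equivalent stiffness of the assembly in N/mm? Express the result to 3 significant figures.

k_A = Gd⁴/(8D³N_a) = (80.8×10³)(8.8⁴)/(8·71.0³·24) = 7.0512 N/mm
Series: 1/k_eq = 1/7.0512 + 1/5.8 = 0.31423; k_eq = 3.1824 N/mm

3.18 N/mm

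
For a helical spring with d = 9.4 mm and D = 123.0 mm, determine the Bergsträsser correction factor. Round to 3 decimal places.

1.101

C = D/d = 123.0/9.4 = 13.0851
K_B = (4C+2)/(4C−3) = 54.340/49.340 = 1.1013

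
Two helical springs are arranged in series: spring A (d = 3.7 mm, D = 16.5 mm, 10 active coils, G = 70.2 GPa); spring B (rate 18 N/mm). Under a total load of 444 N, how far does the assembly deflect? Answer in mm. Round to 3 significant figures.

k_A = Gd⁴/(8D³N_a) = (70.2×10³)(3.7⁴)/(8·16.5³·10) = 36.61 N/mm
Series: 1/k_eq = 1/36.61 + 1/18 = 0.08287; k_eq = 12.067 N/mm
δ = F/k_eq = 444/12.067 = 36.794 mm

36.8 mm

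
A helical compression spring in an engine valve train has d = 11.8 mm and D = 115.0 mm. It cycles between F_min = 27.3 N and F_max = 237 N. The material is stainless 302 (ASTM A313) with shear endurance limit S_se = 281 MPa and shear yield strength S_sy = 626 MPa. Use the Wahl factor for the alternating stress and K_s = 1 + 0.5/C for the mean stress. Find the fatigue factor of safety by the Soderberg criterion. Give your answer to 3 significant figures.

C = D/d = 115.0/11.8 = 9.7458; K_W = (4C−1)/(4C−4)+0.615/C = 1.1489; K_s = 1+0.5/C = 1.0513
F_a = (F_max−F_min)/2 = 104.85 N; F_m = (F_max+F_min)/2 = 132.15 N
τ_a = K_W·8F_aD/(πd³) = 1.1489 × 18.688 = 21.47 MPa
τ_m = K_s·8F_mD/(πd³) = 1.0513 × 23.554 = 24.762 MPa
Soderberg: 1/n_f = τ_a/S_se + τ_m/S_sy = 21.47/281 + 24.762/626 = 0.07640 + 0.03956 = 0.11596
n_f = 1/0.11596 = 8.624

8.62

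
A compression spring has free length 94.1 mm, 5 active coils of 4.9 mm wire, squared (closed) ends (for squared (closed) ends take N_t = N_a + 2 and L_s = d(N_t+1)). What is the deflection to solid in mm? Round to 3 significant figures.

N_t = 7; L_s = 4.9·8 = 39.2 mm
δ_solid = L₀ − L_s = 94.1 − 39.2 = 54.9 mm

54.9 mm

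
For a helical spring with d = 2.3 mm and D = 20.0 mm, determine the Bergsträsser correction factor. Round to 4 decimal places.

C = D/d = 20.0/2.3 = 8.6957
K_B = (4C+2)/(4C−3) = 36.783/31.783 = 1.1573

1.1573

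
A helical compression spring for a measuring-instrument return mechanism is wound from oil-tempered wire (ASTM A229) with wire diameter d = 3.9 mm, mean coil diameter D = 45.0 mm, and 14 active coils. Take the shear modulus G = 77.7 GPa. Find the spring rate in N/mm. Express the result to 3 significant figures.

k = Gd⁴/(8D³N_a) = (77.7×10³ × 3.9⁴) / (8 × 45.0³ × 14)
  = 1.79754e+07 / 1.0206e+07 = 1.7613 N/mm

1.76 N/mm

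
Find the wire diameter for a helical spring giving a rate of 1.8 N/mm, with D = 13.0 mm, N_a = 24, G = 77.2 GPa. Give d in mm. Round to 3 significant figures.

d = (8D³N_a·k / G)^(1/4) = (8·13.0³·24·1.8 / (77.2×10³))^0.25
  = (9.8353)^0.25 = 1.7709 mm

1.77 mm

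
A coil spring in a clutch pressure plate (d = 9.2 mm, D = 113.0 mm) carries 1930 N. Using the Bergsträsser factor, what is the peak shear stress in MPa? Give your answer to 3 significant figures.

Spring index C = D/d = 113.0/9.2 = 12.2826
K_B = (4C+2)/(4C−3) = 51.130/46.130 = 1.1084
τ₀ = 8FD/(πd³) = 8·1930·113.0/(π·9.2³) = 1.74472e+06/2446.3 = 713.2 MPa
τ_max = K·τ₀ = 1.1084 × 713.2 = 790.5 MPa

791 MPa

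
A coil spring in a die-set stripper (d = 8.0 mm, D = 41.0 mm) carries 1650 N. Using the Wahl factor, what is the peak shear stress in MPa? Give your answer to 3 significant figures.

438 MPa

Spring index C = D/d = 41.0/8.0 = 5.1250
K_W = (4C−1)/(4C−4) + 0.615/C = 19.500/16.500 + 0.1200 = 1.3018
τ₀ = 8FD/(πd³) = 8·1650·41.0/(π·8.0³) = 541200/1608.5 = 336.46 MPa
τ_max = K·τ₀ = 1.3018 × 336.46 = 438.01 MPa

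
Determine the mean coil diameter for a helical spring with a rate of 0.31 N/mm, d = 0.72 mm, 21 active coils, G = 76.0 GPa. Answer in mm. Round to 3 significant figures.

7.32 mm

D = (Gd⁴/(8N_a·k))^(1/3) = (76.0×10³·0.72⁴/(8·21·0.31))^(1/3)
  = (392.168)^(1/3) = 7.3197 mm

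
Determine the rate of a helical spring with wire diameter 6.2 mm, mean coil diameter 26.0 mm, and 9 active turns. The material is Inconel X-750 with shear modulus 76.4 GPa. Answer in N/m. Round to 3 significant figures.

89200 N/m

k = Gd⁴/(8D³N_a) = (76.4×10³ × 6.2⁴) / (8 × 26.0³ × 9)
  = 1.12891e+08 / 1.26547e+06 = 89.209 N/mm = 89209 N/m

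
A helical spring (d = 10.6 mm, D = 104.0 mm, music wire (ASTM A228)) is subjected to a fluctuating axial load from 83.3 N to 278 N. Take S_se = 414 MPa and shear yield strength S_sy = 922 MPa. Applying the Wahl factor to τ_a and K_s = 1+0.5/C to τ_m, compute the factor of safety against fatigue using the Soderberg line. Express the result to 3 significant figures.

C = D/d = 104.0/10.6 = 9.8113; K_W = (4C−1)/(4C−4)+0.615/C = 1.1478; K_s = 1+0.5/C = 1.0510
F_a = (F_max−F_min)/2 = 97.35 N; F_m = (F_max+F_min)/2 = 180.65 N
τ_a = K_W·8F_aD/(πd³) = 1.1478 × 21.647 = 24.846 MPa
τ_m = K_s·8F_mD/(πd³) = 1.0510 × 40.169 = 42.216 MPa
Soderberg: 1/n_f = τ_a/S_se + τ_m/S_sy = 24.846/414 + 42.216/922 = 0.06001 + 0.04579 = 0.1058
n_f = 1/0.1058 = 9.452

9.45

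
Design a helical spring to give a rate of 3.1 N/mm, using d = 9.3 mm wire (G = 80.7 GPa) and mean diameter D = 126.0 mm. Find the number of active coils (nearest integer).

12

N_a = Gd⁴/(8D³k) = (80.7×10³ × 9.3⁴)/(8 × 126.0³ × 3.1)
    = 6.03678e+08 / 4.96093e+07 = 12.17 → 12 coils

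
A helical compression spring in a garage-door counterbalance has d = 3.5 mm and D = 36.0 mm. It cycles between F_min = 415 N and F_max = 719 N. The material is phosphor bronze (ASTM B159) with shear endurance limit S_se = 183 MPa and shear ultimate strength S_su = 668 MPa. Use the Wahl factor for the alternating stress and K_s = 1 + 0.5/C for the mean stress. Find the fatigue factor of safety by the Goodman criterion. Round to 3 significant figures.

C = D/d = 36.0/3.5 = 10.2857; K_W = (4C−1)/(4C−4)+0.615/C = 1.1406; K_s = 1+0.5/C = 1.0486
F_a = (F_max−F_min)/2 = 152 N; F_m = (F_max+F_min)/2 = 567 N
τ_a = K_W·8F_aD/(πd³) = 1.1406 × 325 = 370.68 MPa
τ_m = K_s·8F_mD/(πd³) = 1.0486 × 1212.3 = 1271.3 MPa
Goodman: 1/n_f = τ_a/S_se + τ_m/S_su = 370.68/183 + 1271.3/668 = 2.02558 + 1.90309 = 3.9287
n_f = 1/3.9287 = 0.2545

0.255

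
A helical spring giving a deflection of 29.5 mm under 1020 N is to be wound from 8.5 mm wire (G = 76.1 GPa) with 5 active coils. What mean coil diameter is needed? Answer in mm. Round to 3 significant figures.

66.0 mm

Required rate k = F/δ = 1020/29.5 = 34.576 N/mm
D = (Gd⁴/(8N_a·k))^(1/3) = (76.1×10³·8.5⁴/(8·5·34.576))^(1/3)
  = (287225)^(1/3) = 65.9793 mm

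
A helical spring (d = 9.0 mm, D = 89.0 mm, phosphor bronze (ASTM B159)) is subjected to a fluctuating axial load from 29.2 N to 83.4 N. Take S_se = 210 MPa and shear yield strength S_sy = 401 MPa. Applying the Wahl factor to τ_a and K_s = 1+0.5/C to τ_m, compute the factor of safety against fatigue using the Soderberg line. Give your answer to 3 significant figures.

10.9

C = D/d = 89.0/9.0 = 9.8889; K_W = (4C−1)/(4C−4)+0.615/C = 1.1466; K_s = 1+0.5/C = 1.0506
F_a = (F_max−F_min)/2 = 27.1 N; F_m = (F_max+F_min)/2 = 56.3 N
τ_a = K_W·8F_aD/(πd³) = 1.1466 × 8.425 = 9.6599 MPa
τ_m = K_s·8F_mD/(πd³) = 1.0506 × 17.503 = 18.388 MPa
Soderberg: 1/n_f = τ_a/S_se + τ_m/S_sy = 9.6599/210 + 18.388/401 = 0.04600 + 0.04586 = 0.091855
n_f = 1/0.091855 = 10.89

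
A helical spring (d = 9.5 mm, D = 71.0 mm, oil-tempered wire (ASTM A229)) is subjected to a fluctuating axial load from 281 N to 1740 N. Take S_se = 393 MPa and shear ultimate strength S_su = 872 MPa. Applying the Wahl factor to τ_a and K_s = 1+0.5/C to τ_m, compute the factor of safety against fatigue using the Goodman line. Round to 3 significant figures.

C = D/d = 71.0/9.5 = 7.4737; K_W = (4C−1)/(4C−4)+0.615/C = 1.1981; K_s = 1+0.5/C = 1.0669
F_a = (F_max−F_min)/2 = 729.5 N; F_m = (F_max+F_min)/2 = 1010.5 N
τ_a = K_W·8F_aD/(πd³) = 1.1981 × 153.83 = 184.32 MPa
τ_m = K_s·8F_mD/(πd³) = 1.0669 × 213.09 = 227.35 MPa
Goodman: 1/n_f = τ_a/S_se + τ_m/S_su = 184.32/393 + 227.35/872 = 0.46900 + 0.26072 = 0.72971
n_f = 1/0.72971 = 1.37

1.37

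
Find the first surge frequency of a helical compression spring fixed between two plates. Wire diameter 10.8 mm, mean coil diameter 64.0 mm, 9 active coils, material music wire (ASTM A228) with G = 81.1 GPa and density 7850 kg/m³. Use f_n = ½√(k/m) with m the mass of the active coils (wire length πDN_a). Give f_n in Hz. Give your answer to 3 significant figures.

106 Hz

k = Gd⁴/(8D³N_a) = (81.1×10³)(10.8⁴)/(8·64.0³·9) = 58.458 N/mm = 58458 N/m
Wire length L = πDN_a = π·64.0·9 = 1809.6 mm
m = ρ·(πd²/4)·L = 7850 × 91.609×10⁻⁶ m² × 1.8096 m = 1.3013 kg
f_n = ½√(k/m) = 0.5·√(58458/1.3013) = 0.5·√(44923) = 105.97 Hz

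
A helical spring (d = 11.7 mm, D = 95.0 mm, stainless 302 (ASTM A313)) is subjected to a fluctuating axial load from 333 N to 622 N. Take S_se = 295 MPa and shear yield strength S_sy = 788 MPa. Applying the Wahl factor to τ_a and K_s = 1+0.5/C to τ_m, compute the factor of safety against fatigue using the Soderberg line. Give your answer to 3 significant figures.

C = D/d = 95.0/11.7 = 8.1197; K_W = (4C−1)/(4C−4)+0.615/C = 1.1811; K_s = 1+0.5/C = 1.0616
F_a = (F_max−F_min)/2 = 144.5 N; F_m = (F_max+F_min)/2 = 477.5 N
τ_a = K_W·8F_aD/(πd³) = 1.1811 × 21.826 = 25.778 MPa
τ_m = K_s·8F_mD/(πd³) = 1.0616 × 72.124 = 76.565 MPa
Soderberg: 1/n_f = τ_a/S_se + τ_m/S_sy = 25.778/295 + 76.565/788 = 0.08738 + 0.09716 = 0.18455
n_f = 1/0.18455 = 5.419

5.42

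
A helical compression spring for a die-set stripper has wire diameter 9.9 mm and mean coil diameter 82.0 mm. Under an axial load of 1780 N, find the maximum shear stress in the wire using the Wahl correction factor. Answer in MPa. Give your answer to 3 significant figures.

Spring index C = D/d = 82.0/9.9 = 8.2828
K_W = (4C−1)/(4C−4) + 0.615/C = 32.131/29.131 + 0.0743 = 1.1772
τ₀ = 8FD/(πd³) = 8·1780·82.0/(π·9.9³) = 1.16768e+06/3048.3 = 383.06 MPa
τ_max = K·τ₀ = 1.1772 × 383.06 = 450.95 MPa

451 MPa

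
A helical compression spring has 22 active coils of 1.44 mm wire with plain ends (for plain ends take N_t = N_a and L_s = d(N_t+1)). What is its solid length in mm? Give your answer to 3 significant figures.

33.1 mm

plain ends: N_t = N_a = 22
L_s = d·(N_t+1) = 1.44 × 23 = 33.12 mm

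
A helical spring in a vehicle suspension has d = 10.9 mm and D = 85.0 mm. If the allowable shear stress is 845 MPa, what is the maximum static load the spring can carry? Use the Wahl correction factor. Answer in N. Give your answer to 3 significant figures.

4250 N

C = D/d = 85.0/10.9 = 7.7982
K_W = (4C−1)/(4C−4) + 0.615/C = 30.193/27.193 + 0.0789 = 1.1892
τ_max = K·8FD/(πd³) → F_max = τ_allow·πd³/(8DK)
F_max = 845·π·10.9³/(8·85.0·1.1892) = 3.4378e+06/808.65 = 4251.3 N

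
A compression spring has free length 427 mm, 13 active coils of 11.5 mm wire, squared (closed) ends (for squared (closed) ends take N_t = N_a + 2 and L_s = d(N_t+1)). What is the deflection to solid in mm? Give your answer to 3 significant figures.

N_t = 15; L_s = 11.5·16 = 184 mm
δ_solid = L₀ − L_s = 427 − 184 = 243 mm

243 mm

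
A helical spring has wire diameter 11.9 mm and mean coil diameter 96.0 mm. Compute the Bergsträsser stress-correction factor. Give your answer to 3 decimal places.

1.171

C = D/d = 96.0/11.9 = 8.0672
K_B = (4C+2)/(4C−3) = 34.269/29.269 = 1.1708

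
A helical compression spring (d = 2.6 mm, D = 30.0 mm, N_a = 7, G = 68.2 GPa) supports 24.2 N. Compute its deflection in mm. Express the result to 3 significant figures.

11.7 mm

k = Gd⁴/(8D³N_a) = (68.2×10³)(2.6⁴)/(8·30.0³·7) = 2.0612 N/mm
δ = F/k = 24.2 / 2.0612 = 11.741 mm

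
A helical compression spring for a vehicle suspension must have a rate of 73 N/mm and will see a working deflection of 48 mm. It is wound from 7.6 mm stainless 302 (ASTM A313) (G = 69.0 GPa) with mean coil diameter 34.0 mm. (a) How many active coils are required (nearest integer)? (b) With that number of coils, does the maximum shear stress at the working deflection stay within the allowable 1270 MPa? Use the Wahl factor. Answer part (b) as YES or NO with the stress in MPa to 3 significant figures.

N_a = Gd⁴/(8D³k) = (69.0×10³)(7.6⁴)/(8·34.0³·73) = 10.03 → N_a = 10
Actual rate k = Gd⁴/(8D³·10) = 73.211 N/mm
Working load F = kδ = 73.211·48 = 3514.1 N
C = 34.0/7.6 = 4.4737; K_W = (4C−1)/(4C−4)+0.615/C = 1.3534
τ_max = K_W·8FD/(πd³) = 1.3534·693.1 = 938.03 MPa
τ_max ≤ 1270 MPa → acceptable

(a) 10 coils; (b) YES, τ_max = 938 MPa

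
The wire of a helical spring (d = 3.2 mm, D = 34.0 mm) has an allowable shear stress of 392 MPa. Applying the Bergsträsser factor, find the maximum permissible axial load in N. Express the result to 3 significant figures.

132 N

C = D/d = 34.0/3.2 = 10.6250
K_B = (4C+2)/(4C−3) = 44.500/39.500 = 1.1266
τ_max = K·8FD/(πd³) → F_max = τ_allow·πd³/(8DK)
F_max = 392·π·3.2³/(8·34.0·1.1266) = 40354/306.43 = 131.69 N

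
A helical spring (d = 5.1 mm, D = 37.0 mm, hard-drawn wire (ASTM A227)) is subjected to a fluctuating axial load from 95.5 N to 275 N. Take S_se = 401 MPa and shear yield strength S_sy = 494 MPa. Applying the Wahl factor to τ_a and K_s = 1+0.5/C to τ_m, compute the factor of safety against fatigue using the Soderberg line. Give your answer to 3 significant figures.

C = D/d = 37.0/5.1 = 7.2549; K_W = (4C−1)/(4C−4)+0.615/C = 1.2047; K_s = 1+0.5/C = 1.0689
F_a = (F_max−F_min)/2 = 89.75 N; F_m = (F_max+F_min)/2 = 185.25 N
τ_a = K_W·8F_aD/(πd³) = 1.2047 × 63.748 = 76.796 MPa
τ_m = K_s·8F_mD/(πd³) = 1.0689 × 131.58 = 140.65 MPa
Soderberg: 1/n_f = τ_a/S_se + τ_m/S_sy = 76.796/401 + 140.65/494 = 0.19151 + 0.28471 = 0.47622
n_f = 1/0.47622 = 2.1

2.10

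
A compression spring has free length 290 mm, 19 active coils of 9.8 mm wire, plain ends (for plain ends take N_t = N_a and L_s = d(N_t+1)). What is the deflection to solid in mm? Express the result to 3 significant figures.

94.0 mm

N_t = 19; L_s = 9.8·20 = 196 mm
δ_solid = L₀ − L_s = 290 − 196 = 94 mm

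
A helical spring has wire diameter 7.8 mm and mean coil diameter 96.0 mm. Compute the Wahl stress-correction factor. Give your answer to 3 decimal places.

1.116

C = D/d = 96.0/7.8 = 12.3077
K_W = (4C−1)/(4C−4) + 0.615/C = 48.231/45.231 + 0.0500 = 1.1163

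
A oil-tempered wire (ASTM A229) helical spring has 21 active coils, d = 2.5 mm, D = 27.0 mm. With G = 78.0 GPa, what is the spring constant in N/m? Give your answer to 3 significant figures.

k = Gd⁴/(8D³N_a) = (78.0×10³ × 2.5⁴) / (8 × 27.0³ × 21)
  = 3.04688e+06 / 3.30674e+06 = 0.92141 N/mm = 921.41 N/m

921 N/m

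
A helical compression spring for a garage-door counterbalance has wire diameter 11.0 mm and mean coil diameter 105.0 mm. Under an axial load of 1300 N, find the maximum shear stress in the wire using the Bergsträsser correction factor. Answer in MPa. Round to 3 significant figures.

298 MPa

Spring index C = D/d = 105.0/11.0 = 9.5455
K_B = (4C+2)/(4C−3) = 40.182/35.182 = 1.1421
τ₀ = 8FD/(πd³) = 8·1300·105.0/(π·11.0³) = 1.092e+06/4181.5 = 261.15 MPa
τ_max = K·τ₀ = 1.1421 × 261.15 = 298.27 MPa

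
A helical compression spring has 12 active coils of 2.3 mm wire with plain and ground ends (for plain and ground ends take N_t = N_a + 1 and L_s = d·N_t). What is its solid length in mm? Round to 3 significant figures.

plain and ground ends: N_t = N_a + 1 = 12 + 1 = 13
L_s = d·N_t = 2.3 × 13 = 29.9 mm

29.9 mm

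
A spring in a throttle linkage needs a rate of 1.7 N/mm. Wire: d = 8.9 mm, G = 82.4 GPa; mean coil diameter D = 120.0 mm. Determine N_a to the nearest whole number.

N_a = Gd⁴/(8D³k) = (82.4×10³ × 8.9⁴)/(8 × 120.0³ × 1.7)
    = 5.16996e+08 / 2.35008e+07 = 22 → 22 coils

22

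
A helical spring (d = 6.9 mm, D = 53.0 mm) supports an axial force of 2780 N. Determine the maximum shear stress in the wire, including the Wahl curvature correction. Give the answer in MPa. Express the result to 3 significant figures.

Spring index C = D/d = 53.0/6.9 = 7.6812
K_W = (4C−1)/(4C−4) + 0.615/C = 29.725/26.725 + 0.0801 = 1.1923
τ₀ = 8FD/(πd³) = 8·2780·53.0/(π·6.9³) = 1.17872e+06/1032 = 1142.1 MPa
τ_max = K·τ₀ = 1.1923 × 1142.1 = 1361.8 MPa

1360 MPa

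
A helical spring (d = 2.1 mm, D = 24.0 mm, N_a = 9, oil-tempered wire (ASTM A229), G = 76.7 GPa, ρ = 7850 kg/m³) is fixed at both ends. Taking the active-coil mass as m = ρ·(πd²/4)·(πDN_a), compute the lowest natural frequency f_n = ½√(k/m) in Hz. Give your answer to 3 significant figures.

143 Hz

k = Gd⁴/(8D³N_a) = (76.7×10³)(2.1⁴)/(8·24.0³·9) = 1.4987 N/mm = 1498.7 N/m
Wire length L = πDN_a = π·24.0·9 = 678.58 mm
m = ρ·(πd²/4)·L = 7850 × 3.4636×10⁻⁶ m² × 0.67858 m = 0.01845 kg
f_n = ½√(k/m) = 0.5·√(1498.7/0.01845) = 0.5·√(81228) = 142.5 Hz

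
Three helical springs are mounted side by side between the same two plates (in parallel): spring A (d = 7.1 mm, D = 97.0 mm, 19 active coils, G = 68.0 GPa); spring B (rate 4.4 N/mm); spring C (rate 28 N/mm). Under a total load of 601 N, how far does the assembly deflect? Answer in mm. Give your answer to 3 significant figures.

k_A = Gd⁴/(8D³N_a) = (68.0×10³)(7.1⁴)/(8·97.0³·19) = 1.2456 N/mm
Parallel: k_eq = 1.2456 + 4.4 + 28 = 33.646 N/mm
δ = F/k_eq = 601/33.646 = 17.863 mm

17.9 mm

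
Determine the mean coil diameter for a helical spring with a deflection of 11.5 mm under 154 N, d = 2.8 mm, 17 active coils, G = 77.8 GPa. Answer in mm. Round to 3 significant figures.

13.8 mm

Required rate k = F/δ = 154/11.5 = 13.391 N/mm
D = (Gd⁴/(8N_a·k))^(1/3) = (77.8×10³·2.8⁴/(8·17·13.391))^(1/3)
  = (2625.73)^(1/3) = 13.7959 mm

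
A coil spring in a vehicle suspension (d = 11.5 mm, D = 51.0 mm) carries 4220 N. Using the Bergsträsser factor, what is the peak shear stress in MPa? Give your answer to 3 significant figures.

483 MPa

Spring index C = D/d = 51.0/11.5 = 4.4348
K_B = (4C+2)/(4C−3) = 19.739/14.739 = 1.3392
τ₀ = 8FD/(πd³) = 8·4220·51.0/(π·11.5³) = 1.72176e+06/4778 = 360.35 MPa
τ_max = K·τ₀ = 1.3392 × 360.35 = 482.6 MPa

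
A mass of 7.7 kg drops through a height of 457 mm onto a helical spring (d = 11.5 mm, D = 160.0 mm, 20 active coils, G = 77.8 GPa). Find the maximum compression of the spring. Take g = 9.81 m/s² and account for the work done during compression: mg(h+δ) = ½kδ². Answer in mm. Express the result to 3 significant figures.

k = Gd⁴/(8D³N_a) = (77.8×10³)(11.5⁴)/(8·160.0³·20) = 2.0763 N/mm
W = mg = 7.7 × 9.81 = 75.537 N
½kδ² − Wδ − Wh = 0 → δ = (W + √(W² + 2kWh))/k
δ = (75.537 + √(5705.8 + 143350))/2.0763 = (75.537 + 386.08)/2.0763 = 222.32 mm

222 mm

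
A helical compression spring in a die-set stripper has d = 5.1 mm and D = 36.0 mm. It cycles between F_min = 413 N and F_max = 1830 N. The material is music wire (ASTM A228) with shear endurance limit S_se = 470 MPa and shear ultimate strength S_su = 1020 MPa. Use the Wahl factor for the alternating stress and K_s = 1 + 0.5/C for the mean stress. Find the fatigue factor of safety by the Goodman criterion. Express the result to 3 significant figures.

0.482

C = D/d = 36.0/5.1 = 7.0588; K_W = (4C−1)/(4C−4)+0.615/C = 1.2109; K_s = 1+0.5/C = 1.0708
F_a = (F_max−F_min)/2 = 708.5 N; F_m = (F_max+F_min)/2 = 1121.5 N
τ_a = K_W·8F_aD/(πd³) = 1.2109 × 489.63 = 592.9 MPa
τ_m = K_s·8F_mD/(πd³) = 1.0708 × 775.05 = 829.95 MPa
Goodman: 1/n_f = τ_a/S_se + τ_m/S_su = 592.9/470 + 829.95/1020 = 1.26150 + 0.81368 = 2.0752
n_f = 1/2.0752 = 0.4819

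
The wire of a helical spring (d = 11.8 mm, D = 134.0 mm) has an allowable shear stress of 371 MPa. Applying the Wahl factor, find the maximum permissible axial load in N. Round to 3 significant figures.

C = D/d = 134.0/11.8 = 11.3559
K_W = (4C−1)/(4C−4) + 0.615/C = 44.424/41.424 + 0.0542 = 1.1266
τ_max = K·8FD/(πd³) → F_max = τ_allow·πd³/(8DK)
F_max = 371·π·11.8³/(8·134.0·1.1266) = 1.915e+06/1207.7 = 1585.7 N

1590 N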